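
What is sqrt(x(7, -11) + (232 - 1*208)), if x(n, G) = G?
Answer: sqrt(13) ≈ 3.6056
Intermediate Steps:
sqrt(x(7, -11) + (232 - 1*208)) = sqrt(-11 + (232 - 1*208)) = sqrt(-11 + (232 - 208)) = sqrt(-11 + 24) = sqrt(13)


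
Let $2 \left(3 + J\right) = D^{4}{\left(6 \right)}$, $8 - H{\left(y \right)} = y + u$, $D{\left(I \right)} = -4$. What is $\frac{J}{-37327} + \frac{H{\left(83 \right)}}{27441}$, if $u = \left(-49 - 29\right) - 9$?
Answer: $- \frac{994067}{341430069} \approx -0.0029115$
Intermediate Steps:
$u = -87$ ($u = -78 - 9 = -87$)
$H{\left(y \right)} = 95 - y$ ($H{\left(y \right)} = 8 - \left(y - 87\right) = 8 - \left(-87 + y\right) = 95 - y$)
$J = 125$ ($J = -3 + \frac{\left(-4\right)^{4}}{2} = -3 + \frac{1}{2} \cdot 256 = -3 + 128 = 125$)
$\frac{J}{-37327} + \frac{H{\left(83 \right)}}{27441} = \frac{125}{-37327} + \frac{95 - 83}{27441} = 125 \left(- \frac{1}{37327}\right) + \left(95 - 83\right) \frac{1}{27441} = - \frac{125}{37327} + 12 \cdot \frac{1}{27441} = - \frac{125}{37327} + \frac{4}{9147} = - \frac{994067}{341430069}$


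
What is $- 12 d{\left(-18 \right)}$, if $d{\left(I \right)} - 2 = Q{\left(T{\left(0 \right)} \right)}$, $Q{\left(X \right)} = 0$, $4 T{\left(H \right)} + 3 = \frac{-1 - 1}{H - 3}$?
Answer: $-24$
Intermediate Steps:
$T{\left(H \right)} = - \frac{3}{4} - \frac{1}{2 \left(-3 + H\right)}$ ($T{\left(H \right)} = - \frac{3}{4} + \frac{\left(-1 - 1\right) \frac{1}{H - 3}}{4} = - \frac{3}{4} + \frac{\left(-2\right) \frac{1}{-3 + H}}{4} = - \frac{3}{4} - \frac{1}{2 \left(-3 + H\right)}$)
$d{\left(I \right)} = 2$ ($d{\left(I \right)} = 2 + 0 = 2$)
$- 12 d{\left(-18 \right)} = \left(-12\right) 2 = -24$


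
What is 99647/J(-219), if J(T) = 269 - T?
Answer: 99647/488 ≈ 204.19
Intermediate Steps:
99647/J(-219) = 99647/(269 - 1*(-219)) = 99647/(269 + 219) = 99647/488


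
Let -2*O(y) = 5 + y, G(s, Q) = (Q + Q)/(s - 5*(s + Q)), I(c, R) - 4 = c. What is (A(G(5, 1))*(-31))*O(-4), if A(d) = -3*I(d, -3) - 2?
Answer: -5332/25 ≈ -213.28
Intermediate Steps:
I(c, R) = 4 + c
G(s, Q) = 2*Q/(-5*Q - 4*s) (G(s, Q) = (2*Q)/(s - 5*(Q + s)) = (2*Q)/(s + (-5*Q - 5*s)) = (2*Q)/(-5*Q - 4*s) = 2*Q/(-5*Q - 4*s))
A(d) = -14 - 3*d (A(d) = -3*(4 + d) - 2 = (-12 - 3*d) - 2 = -14 - 3*d)
O(y) = -5/2 - y/2 (O(y) = -(5 + y)/2 = -5/2 - y/2)
(A(G(5, 1))*(-31))*O(-4) = ((-14 - (-6)/(4*5 + 5*1))*(-31))*(-5/2 - ½*(-4)) = ((-14 - (-6)/(20 + 5))*(-31))*(-5/2 + 2) = ((-14 - (-6)/25)*(-31))*(-½) = ((-14 - 3*(-2/25))*(-31))*(-½) = ((-14 + 6/25)*(-31))*(-½) = -344/25*(-31)*(-½) = (10664/25)*(-½) = -5332/25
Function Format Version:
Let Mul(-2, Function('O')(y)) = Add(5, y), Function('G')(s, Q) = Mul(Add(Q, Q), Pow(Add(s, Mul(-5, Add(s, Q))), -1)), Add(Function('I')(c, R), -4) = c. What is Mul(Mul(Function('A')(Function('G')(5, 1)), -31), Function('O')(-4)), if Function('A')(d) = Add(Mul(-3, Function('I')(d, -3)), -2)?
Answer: Rational(-5332, 25) ≈ -213.28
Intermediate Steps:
Function('I')(c, R) = Add(4, c)
Function('G')(s, Q) = Mul(2, Q, Pow(Add(Mul(-5, Q), Mul(-4, s)), -1)) (Function('G')(s, Q) = Mul(Mul(2, Q), Pow(Add(s, Mul(-5, Add(Q, s))), -1)) = Mul(Mul(2, Q), Pow(Add(s, Add(Mul(-5, Q), Mul(-5, s))), -1)) = Mul(Mul(2, Q), Pow(Add(Mul(-5, Q), Mul(-4, s)), -1)) = Mul(2, Q, Pow(Add(Mul(-5, Q), Mul(-4, s)), -1)))
Function('A')(d) = Add(-14, Mul(-3, d)) (Function('A')(d) = Add(Mul(-3, Add(4, d)), -2) = Add(Add(-12, Mul(-3, d)), -2) = Add(-14, Mul(-3, d)))
Function('O')(y) = Add(Rational(-5, 2), Mul(Rational(-1, 2), y)) (Function('O')(y) = Mul(Rational(-1, 2), Add(5, y)) = Add(Rational(-5, 2), Mul(Rational(-1, 2), y)))
Mul(Mul(Function('A')(Function('G')(5, 1)), -31), Function('O')(-4)) = Mul(Mul(Add(-14, Mul(-3, Mul(-2, 1, Pow(Add(Mul(4, 5), Mul(5, 1)), -1)))), -31), Add(Rational(-5, 2), Mul(Rational(-1, 2), -4))) = Mul(Mul(Add(-14, Mul(-3, Mul(-2, 1, Pow(Add(20, 5), -1)))), -31), Add(Rational(-5, 2), 2)) = Mul(Mul(Add(-14, Mul(-3, Mul(-2, 1, Pow(25, -1)))), -31), Rational(-1, 2)) = Mul(Mul(Add(-14, Mul(-3, Mul(-2, 1, Rational(1, 25)))), -31), Rational(-1, 2)) = Mul(Mul(Add(-14, Mul(-3, Rational(-2, 25))), -31), Rational(-1, 2)) = Mul(Mul(Add(-14, Rational(6, 25)), -31), Rational(-1, 2)) = Mul(Mul(Rational(-344, 25), -31), Rational(-1, 2)) = Mul(Rational(10664, 25), Rational(-1, 2)) = Rational(-5332, 25)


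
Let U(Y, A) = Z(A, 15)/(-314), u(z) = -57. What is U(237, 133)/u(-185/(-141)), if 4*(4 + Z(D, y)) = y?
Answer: -1/71592 ≈ -1.3968e-5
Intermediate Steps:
Z(D, y) = -4 + y/4
U(Y, A) = 1/1256 (U(Y, A) = (-4 + (¼)*15)/(-314) = (-4 + 15/4)*(-1/314) = -¼*(-1/314) = 1/1256)
U(237, 133)/u(-185/(-141)) = (1/1256)/(-57) = (1/1256)*(-1/57) = -1/71592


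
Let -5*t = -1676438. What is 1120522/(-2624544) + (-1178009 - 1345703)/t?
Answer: -673008684563/84613178736 ≈ -7.9539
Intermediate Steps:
t = 1676438/5 (t = -1/5*(-1676438) = 1676438/5 ≈ 3.3529e+5)
1120522/(-2624544) + (-1178009 - 1345703)/t = 1120522/(-2624544) + (-1178009 - 1345703)/(1676438/5) = 1120522*(-1/2624544) - 2523712*5/1676438 = -43097/100944 - 6309280/838219 = -673008684563/84613178736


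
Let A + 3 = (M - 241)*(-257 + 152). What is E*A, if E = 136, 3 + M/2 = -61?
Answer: 5268912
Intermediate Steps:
M = -128 (M = -6 + 2*(-61) = -6 - 122 = -128)
A = 38742 (A = -3 + (-128 - 241)*(-257 + 152) = -3 - 369*(-105) = -3 + 38745 = 38742)
E*A = 136*38742 = 5268912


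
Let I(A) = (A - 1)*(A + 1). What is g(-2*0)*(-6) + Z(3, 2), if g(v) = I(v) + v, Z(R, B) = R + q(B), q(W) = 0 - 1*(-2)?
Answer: 11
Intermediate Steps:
q(W) = 2 (q(W) = 0 + 2 = 2)
I(A) = (1 + A)*(-1 + A) (I(A) = (-1 + A)*(1 + A) = (1 + A)*(-1 + A))
Z(R, B) = 2 + R (Z(R, B) = R + 2 = 2 + R)
g(v) = -1 + v + v² (g(v) = (-1 + v²) + v = -1 + v + v²)
g(-2*0)*(-6) + Z(3, 2) = (-1 - 2*0 + (-2*0)²)*(-6) + (2 + 3) = (-1 + 0 + 0²)*(-6) + 5 = (-1 + 0 + 0)*(-6) + 5 = -1*(-6) + 5 = 6 + 5 = 11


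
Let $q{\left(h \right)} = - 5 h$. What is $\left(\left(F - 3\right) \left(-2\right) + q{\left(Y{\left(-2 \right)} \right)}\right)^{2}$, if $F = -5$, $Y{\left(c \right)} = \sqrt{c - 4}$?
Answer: $106 - 160 i \sqrt{6} \approx 106.0 - 391.92 i$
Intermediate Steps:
$Y{\left(c \right)} = \sqrt{-4 + c}$
$\left(\left(F - 3\right) \left(-2\right) + q{\left(Y{\left(-2 \right)} \right)}\right)^{2} = \left(\left(-5 - 3\right) \left(-2\right) - 5 \sqrt{-4 - 2}\right)^{2} = \left(\left(-8\right) \left(-2\right) - 5 \sqrt{-6}\right)^{2} = \left(16 - 5 i \sqrt{6}\right)^{2}$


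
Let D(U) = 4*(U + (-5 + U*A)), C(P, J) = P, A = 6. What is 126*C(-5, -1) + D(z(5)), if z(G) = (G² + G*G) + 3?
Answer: 834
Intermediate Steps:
z(G) = 3 + 2*G² (z(G) = (G² + G²) + 3 = 2*G² + 3 = 3 + 2*G²)
D(U) = -20 + 28*U (D(U) = 4*(U + (-5 + U*6)) = 4*(U + (-5 + 6*U)) = 4*(-5 + 7*U) = -20 + 28*U)
126*C(-5, -1) + D(z(5)) = 126*(-5) + (-20 + 28*(3 + 2*5²)) = -630 + (-20 + 28*(3 + 2*25)) = -630 + (-20 + 28*(3 + 50)) = -630 + (-20 + 28*53) = -630 + (-20 + 1484) = -630 + 1464 = 834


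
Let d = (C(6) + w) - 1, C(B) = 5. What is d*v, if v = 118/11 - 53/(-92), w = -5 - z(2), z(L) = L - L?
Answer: -11439/1012 ≈ -11.303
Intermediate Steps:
z(L) = 0
w = -5 (w = -5 - 1*0 = -5 + 0 = -5)
v = 11439/1012 (v = 118*(1/11) - 53*(-1/92) = 118/11 + 53/92 = 11439/1012 ≈ 11.303)
d = -1 (d = (5 - 5) - 1 = 0 - 1 = -1)
d*v = -1*11439/1012 = -11439/1012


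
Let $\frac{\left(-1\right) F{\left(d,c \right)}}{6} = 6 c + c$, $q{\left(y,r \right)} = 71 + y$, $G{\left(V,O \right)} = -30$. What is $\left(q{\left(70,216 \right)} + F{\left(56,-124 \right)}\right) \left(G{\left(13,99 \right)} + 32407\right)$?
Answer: $173184573$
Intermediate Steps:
$F{\left(d,c \right)} = - 42 c$ ($F{\left(d,c \right)} = - 6 \left(6 c + c\right) = - 6 \cdot 7 c = - 42 c$)
$\left(q{\left(70,216 \right)} + F{\left(56,-124 \right)}\right) \left(G{\left(13,99 \right)} + 32407\right) = \left(\left(71 + 70\right) - -5208\right) \left(-30 + 32407\right) = \left(141 + 5208\right) 32377 = 5349 \cdot 32377 = 173184573$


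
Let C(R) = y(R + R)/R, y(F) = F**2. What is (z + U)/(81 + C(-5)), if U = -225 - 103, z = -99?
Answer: -7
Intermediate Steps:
U = -328
C(R) = 4*R (C(R) = (R + R)**2/R = (2*R)**2/R = (4*R**2)/R = 4*R)
(z + U)/(81 + C(-5)) = (-99 - 328)/(81 + 4*(-5)) = -427/(81 - 20) = -427/61 = -427*1/61 = -7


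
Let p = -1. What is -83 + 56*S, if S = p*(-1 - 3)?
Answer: 141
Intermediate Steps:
S = 4 (S = -(-1 - 3) = -1*(-4) = 4)
-83 + 56*S = -83 + 56*4 = -83 + 224 = 141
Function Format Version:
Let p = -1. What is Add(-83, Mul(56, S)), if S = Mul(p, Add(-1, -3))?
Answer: 141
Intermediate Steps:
S = 4 (S = Mul(-1, Add(-1, -3)) = Mul(-1, -4) = 4)
Add(-83, Mul(56, S)) = Add(-83, Mul(56, 4)) = Add(-83, 224) = 141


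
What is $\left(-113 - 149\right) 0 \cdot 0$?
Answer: $0$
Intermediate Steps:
$\left(-113 - 149\right) 0 \cdot 0 = \left(-262\right) 0 = 0$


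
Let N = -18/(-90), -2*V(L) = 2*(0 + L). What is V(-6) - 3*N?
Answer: 27/5 ≈ 5.4000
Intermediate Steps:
V(L) = -L (V(L) = -(0 + L) = -L)
N = ⅕ (N = -18*(-1/90) = ⅕ ≈ 0.20000)
V(-6) - 3*N = -1*(-6) - 3*⅕ = 6 - ⅗ = 27/5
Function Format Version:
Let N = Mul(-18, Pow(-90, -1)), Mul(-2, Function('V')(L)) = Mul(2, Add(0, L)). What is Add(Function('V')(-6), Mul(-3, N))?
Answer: Rational(27, 5) ≈ 5.4000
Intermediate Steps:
Function('V')(L) = Mul(-1, L) (Function('V')(L) = Mul(Rational(-1, 2), Mul(2, Add(0, L))) = Mul(Rational(-1, 2), Mul(2, L)) = Mul(-1, L))
N = Rational(1, 5) (N = Mul(-18, Rational(-1, 90)) = Rational(1, 5) ≈ 0.20000)
Add(Function('V')(-6), Mul(-3, N)) = Add(Mul(-1, -6), Mul(-3, Rational(1, 5))) = Add(6, Rational(-3, 5)) = Rational(27, 5)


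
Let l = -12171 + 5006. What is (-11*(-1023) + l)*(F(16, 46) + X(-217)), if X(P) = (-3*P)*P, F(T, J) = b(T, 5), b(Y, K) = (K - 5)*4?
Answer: -577499496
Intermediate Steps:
l = -7165
b(Y, K) = -20 + 4*K (b(Y, K) = (-5 + K)*4 = -20 + 4*K)
F(T, J) = 0 (F(T, J) = -20 + 4*5 = -20 + 20 = 0)
X(P) = -3*P²
(-11*(-1023) + l)*(F(16, 46) + X(-217)) = (-11*(-1023) - 7165)*(0 - 3*(-217)²) = (11253 - 7165)*(0 - 3*47089) = 4088*(0 - 141267) = 4088*(-141267) = -577499496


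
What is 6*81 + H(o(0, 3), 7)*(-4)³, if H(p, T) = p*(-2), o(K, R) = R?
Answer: 870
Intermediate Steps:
H(p, T) = -2*p
6*81 + H(o(0, 3), 7)*(-4)³ = 6*81 - 2*3*(-4)³ = 486 - 6*(-64) = 486 + 384 = 870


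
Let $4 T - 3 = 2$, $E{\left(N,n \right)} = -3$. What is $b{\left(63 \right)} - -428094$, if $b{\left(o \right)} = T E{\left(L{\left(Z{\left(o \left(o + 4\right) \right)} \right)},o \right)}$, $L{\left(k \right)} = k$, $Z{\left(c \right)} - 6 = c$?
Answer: $\frac{1712361}{4} \approx 4.2809 \cdot 10^{5}$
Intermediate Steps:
$Z{\left(c \right)} = 6 + c$
$T = \frac{5}{4}$ ($T = \frac{3}{4} + \frac{1}{4} \cdot 2 = \frac{3}{4} + \frac{1}{2} = \frac{5}{4} \approx 1.25$)
$b{\left(o \right)} = - \frac{15}{4}$ ($b{\left(o \right)} = \frac{5}{4} \left(-3\right) = - \frac{15}{4}$)
$b{\left(63 \right)} - -428094 = - \frac{15}{4} - -428094 = - \frac{15}{4} + 428094 = \frac{1712361}{4}$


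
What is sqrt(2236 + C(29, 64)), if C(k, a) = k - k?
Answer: 2*sqrt(559) ≈ 47.286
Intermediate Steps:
C(k, a) = 0
sqrt(2236 + C(29, 64)) = sqrt(2236 + 0) = sqrt(2236) = 2*sqrt(559)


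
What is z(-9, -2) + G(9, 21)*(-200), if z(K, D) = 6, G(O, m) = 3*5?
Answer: -2994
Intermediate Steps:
G(O, m) = 15
z(-9, -2) + G(9, 21)*(-200) = 6 + 15*(-200) = 6 - 3000 = -2994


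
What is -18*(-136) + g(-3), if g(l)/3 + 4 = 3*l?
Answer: 2409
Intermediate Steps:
g(l) = -12 + 9*l (g(l) = -12 + 3*(3*l) = -12 + 9*l)
-18*(-136) + g(-3) = -18*(-136) + (-12 + 9*(-3)) = 2448 + (-12 - 27) = 2448 - 39 = 2409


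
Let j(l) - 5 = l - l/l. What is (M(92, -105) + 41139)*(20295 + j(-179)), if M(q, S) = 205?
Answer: 831841280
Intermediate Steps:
j(l) = 4 + l (j(l) = 5 + (l - l/l) = 5 + (l - 1*1) = 5 + (l - 1) = 5 + (-1 + l) = 4 + l)
(M(92, -105) + 41139)*(20295 + j(-179)) = (205 + 41139)*(20295 + (4 - 179)) = 41344*(20295 - 175) = 41344*20120 = 831841280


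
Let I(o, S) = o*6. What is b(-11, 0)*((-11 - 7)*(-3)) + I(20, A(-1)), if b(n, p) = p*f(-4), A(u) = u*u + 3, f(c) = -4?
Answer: 120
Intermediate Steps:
A(u) = 3 + u**2 (A(u) = u**2 + 3 = 3 + u**2)
b(n, p) = -4*p (b(n, p) = p*(-4) = -4*p)
I(o, S) = 6*o
b(-11, 0)*((-11 - 7)*(-3)) + I(20, A(-1)) = (-4*0)*((-11 - 7)*(-3)) + 6*20 = 0*(-18*(-3)) + 120 = 0*54 + 120 = 0 + 120 = 120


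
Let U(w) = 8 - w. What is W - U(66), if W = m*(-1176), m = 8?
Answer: -9350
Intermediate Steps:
W = -9408 (W = 8*(-1176) = -9408)
W - U(66) = -9408 - (8 - 1*66) = -9408 - (8 - 66) = -9408 - 1*(-58) = -9408 + 58 = -9350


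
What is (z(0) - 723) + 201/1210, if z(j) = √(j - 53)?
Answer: -874629/1210 + I*√53 ≈ -722.83 + 7.2801*I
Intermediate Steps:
z(j) = √(-53 + j)
(z(0) - 723) + 201/1210 = (√(-53 + 0) - 723) + 201/1210 = (√(-53) - 723) + 201*(1/1210) = (I*√53 - 723) + 201/1210 = (-723 + I*√53) + 201/1210 = -874629/1210 + I*√53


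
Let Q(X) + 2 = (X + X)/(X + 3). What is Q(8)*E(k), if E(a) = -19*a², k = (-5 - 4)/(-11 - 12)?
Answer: 9234/5819 ≈ 1.5869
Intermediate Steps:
Q(X) = -2 + 2*X/(3 + X) (Q(X) = -2 + (X + X)/(X + 3) = -2 + (2*X)/(3 + X) = -2 + 2*X/(3 + X))
k = 9/23 (k = -9/(-23) = -9*(-1/23) = 9/23 ≈ 0.39130)
Q(8)*E(k) = (-6/(3 + 8))*(-19*(9/23)²) = (-6/11)*(-19*81/529) = -6*1/11*(-1539/529) = -6/11*(-1539/529) = 9234/5819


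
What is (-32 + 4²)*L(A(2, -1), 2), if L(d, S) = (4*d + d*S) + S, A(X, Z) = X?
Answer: -224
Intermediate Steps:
L(d, S) = S + 4*d + S*d (L(d, S) = (4*d + S*d) + S = S + 4*d + S*d)
(-32 + 4²)*L(A(2, -1), 2) = (-32 + 4²)*(2 + 4*2 + 2*2) = (-32 + 16)*(2 + 8 + 4) = -16*14 = -224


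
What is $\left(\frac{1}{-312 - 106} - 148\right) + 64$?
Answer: $- \frac{35113}{418} \approx -84.002$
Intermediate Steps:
$\left(\frac{1}{-312 - 106} - 148\right) + 64 = \left(\frac{1}{-418} - 148\right) + 64 = \left(- \frac{1}{418} - 148\right) + 64 = - \frac{61865}{418} + 64 = - \frac{35113}{418}$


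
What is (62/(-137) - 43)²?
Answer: 35438209/18769 ≈ 1888.1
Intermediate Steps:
(62/(-137) - 43)² = (62*(-1/137) - 43)² = (-62/137 - 43)² = (-5953/137)² = 35438209/18769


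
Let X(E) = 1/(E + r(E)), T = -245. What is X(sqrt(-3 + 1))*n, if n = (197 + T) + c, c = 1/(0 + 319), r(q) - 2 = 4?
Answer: -45933/6061 + 15311*I*sqrt(2)/12122 ≈ -7.5785 + 1.7863*I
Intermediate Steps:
r(q) = 6 (r(q) = 2 + 4 = 6)
c = 1/319 ≈ 0.0031348
X(E) = 1/(6 + E) (X(E) = 1/(E + 6) = 1/(6 + E))
n = -15311/319 (n = (197 - 245) + 1/319 = -48 + 1/319 = -15311/319 ≈ -47.997)
X(sqrt(-3 + 1))*n = -15311/319/(6 + sqrt(-3 + 1)) = -15311/319/(6 + sqrt(-2)) = -15311/319/(6 + I*sqrt(2)) = -15311/(319*(6 + I*sqrt(2)))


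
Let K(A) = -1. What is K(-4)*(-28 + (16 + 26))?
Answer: -14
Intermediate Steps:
K(-4)*(-28 + (16 + 26)) = -(-28 + (16 + 26)) = -(-28 + 42) = -1*14 = -14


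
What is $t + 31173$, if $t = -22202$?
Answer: $8971$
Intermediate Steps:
$t + 31173 = -22202 + 31173 = 8971$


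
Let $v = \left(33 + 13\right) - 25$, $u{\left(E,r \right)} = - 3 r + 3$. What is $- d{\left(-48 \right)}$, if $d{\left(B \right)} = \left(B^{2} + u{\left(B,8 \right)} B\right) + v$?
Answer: $-3333$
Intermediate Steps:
$u{\left(E,r \right)} = 3 - 3 r$
$v = 21$ ($v = 46 - 25 = 21$)
$d{\left(B \right)} = 21 + B^{2} - 21 B$ ($d{\left(B \right)} = \left(B^{2} + \left(3 - 24\right) B\right) + 21 = \left(B^{2} - 21 B\right) + 21 = 21 + B^{2} - 21 B$)
$- d{\left(-48 \right)} = - (21 + \left(-48\right)^{2} - -1008) = - (21 + 2304 + 1008) = \left(-1\right) 3333 = -3333$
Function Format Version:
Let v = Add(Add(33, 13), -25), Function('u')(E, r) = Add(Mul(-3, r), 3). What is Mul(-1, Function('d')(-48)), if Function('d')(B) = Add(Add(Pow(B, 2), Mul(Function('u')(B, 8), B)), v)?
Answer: -3333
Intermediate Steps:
Function('u')(E, r) = Add(3, Mul(-3, r))
v = 21 (v = Add(46, -25) = 21)
Function('d')(B) = Add(21, Pow(B, 2), Mul(-21, B)) (Function('d')(B) = Add(Add(Pow(B, 2), Mul(Add(3, Mul(-3, 8)), B)), 21) = Add(Add(Pow(B, 2), Mul(Add(3, -24), B)), 21) = Add(Add(Pow(B, 2), Mul(-21, B)), 21) = Add(21, Pow(B, 2), Mul(-21, B)))
Mul(-1, Function('d')(-48)) = Mul(-1, Add(21, Pow(-48, 2), Mul(-21, -48))) = Mul(-1, Add(21, 2304, 1008)) = Mul(-1, 3333) = -3333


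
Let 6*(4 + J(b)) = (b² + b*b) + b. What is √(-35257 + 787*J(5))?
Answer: I*√1122870/6 ≈ 176.61*I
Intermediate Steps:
J(b) = -4 + b²/3 + b/6 (J(b) = -4 + ((b² + b*b) + b)/6 = -4 + ((b² + b²) + b)/6 = -4 + (2*b² + b)/6 = -4 + (b + 2*b²)/6 = -4 + (b²/3 + b/6) = -4 + b²/3 + b/6)
√(-35257 + 787*J(5)) = √(-35257 + 787*(-4 + (⅓)*5² + (⅙)*5)) = √(-35257 + 787*(-4 + (⅓)*25 + ⅚)) = √(-35257 + 787*(-4 + 25/3 + ⅚)) = √(-35257 + 787*(31/6)) = √(-35257 + 24397/6) = √(-187145/6) = I*√1122870/6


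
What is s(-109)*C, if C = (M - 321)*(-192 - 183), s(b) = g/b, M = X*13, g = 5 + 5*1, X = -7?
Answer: -1545000/109 ≈ -14174.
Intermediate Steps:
g = 10 (g = 5 + 5 = 10)
M = -91 (M = -7*13 = -91)
s(b) = 10/b
C = 154500 (C = (-91 - 321)*(-192 - 183) = -412*(-375) = 154500)
s(-109)*C = (10/(-109))*154500 = (10*(-1/109))*154500 = -10/109*154500 = -1545000/109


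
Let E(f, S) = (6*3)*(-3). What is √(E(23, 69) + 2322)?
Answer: 18*√7 ≈ 47.624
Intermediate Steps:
E(f, S) = -54 (E(f, S) = 18*(-3) = -54)
√(E(23, 69) + 2322) = √(-54 + 2322) = √2268 = 18*√7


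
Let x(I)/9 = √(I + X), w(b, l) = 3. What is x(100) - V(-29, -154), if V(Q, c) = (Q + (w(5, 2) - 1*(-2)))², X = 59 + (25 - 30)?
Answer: -576 + 9*√154 ≈ -464.31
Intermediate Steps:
X = 54 (X = 59 - 5 = 54)
x(I) = 9*√(54 + I) (x(I) = 9*√(I + 54) = 9*√(54 + I))
V(Q, c) = (5 + Q)² (V(Q, c) = (Q + (3 - 1*(-2)))² = (Q + (3 + 2))² = (Q + 5)² = (5 + Q)²)
x(100) - V(-29, -154) = 9*√(54 + 100) - (5 - 29)² = 9*√154 - 1*(-24)² = 9*√154 - 1*576 = 9*√154 - 576 = -576 + 9*√154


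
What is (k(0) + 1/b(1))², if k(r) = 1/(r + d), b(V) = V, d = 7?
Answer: 64/49 ≈ 1.3061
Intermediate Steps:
k(r) = 1/(7 + r) (k(r) = 1/(r + 7) = 1/(7 + r))
(k(0) + 1/b(1))² = (1/(7 + 0) + 1/1)² = (1/7 + 1)² = (⅐ + 1)² = (8/7)² = 64/49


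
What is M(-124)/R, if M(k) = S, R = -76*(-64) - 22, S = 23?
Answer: 23/4842 ≈ 0.0047501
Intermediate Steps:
R = 4842 (R = 4864 - 22 = 4842)
M(k) = 23
M(-124)/R = 23/4842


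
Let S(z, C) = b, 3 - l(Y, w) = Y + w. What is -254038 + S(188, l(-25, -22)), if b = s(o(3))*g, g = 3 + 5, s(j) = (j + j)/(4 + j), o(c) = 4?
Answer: -254030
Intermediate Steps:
s(j) = 2*j/(4 + j) (s(j) = (2*j)/(4 + j) = 2*j/(4 + j))
g = 8
b = 8 (b = (2*4/(4 + 4))*8 = (2*4/8)*8 = (2*4*(⅛))*8 = 1*8 = 8)
l(Y, w) = 3 - Y - w (l(Y, w) = 3 - (Y + w) = 3 + (-Y - w) = 3 - Y - w)
S(z, C) = 8
-254038 + S(188, l(-25, -22)) = -254038 + 8 = -254030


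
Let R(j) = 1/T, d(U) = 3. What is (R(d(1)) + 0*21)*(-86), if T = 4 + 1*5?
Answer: -86/9 ≈ -9.5556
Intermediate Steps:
T = 9 (T = 4 + 5 = 9)
R(j) = 1/9
(R(d(1)) + 0*21)*(-86) = (1/9 + 0*21)*(-86) = (1/9 + 0)*(-86) = (1/9)*(-86) = -86/9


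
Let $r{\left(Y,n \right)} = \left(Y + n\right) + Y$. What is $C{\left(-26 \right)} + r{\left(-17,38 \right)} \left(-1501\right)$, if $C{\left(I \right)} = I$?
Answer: $-6030$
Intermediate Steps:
$r{\left(Y,n \right)} = n + 2 Y$
$C{\left(-26 \right)} + r{\left(-17,38 \right)} \left(-1501\right) = -26 + \left(38 + 2 \left(-17\right)\right) \left(-1501\right) = -26 + \left(38 - 34\right) \left(-1501\right) = -26 + 4 \left(-1501\right) = -26 - 6004 = -6030$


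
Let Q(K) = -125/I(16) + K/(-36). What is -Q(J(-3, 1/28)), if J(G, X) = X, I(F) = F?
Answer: 1969/252 ≈ 7.8135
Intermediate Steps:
Q(K) = -125/16 - K/36 (Q(K) = -125/16 + K/(-36) = -125*1/16 + K*(-1/36) = -125/16 - K/36)
-Q(J(-3, 1/28)) = -(-125/16 - 1/36/28) = -(-125/16 - 1/36*1/28) = -(-125/16 - 1/1008) = -1*(-1969/252) = 1969/252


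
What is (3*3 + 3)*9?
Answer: 108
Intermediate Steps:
(3*3 + 3)*9 = (9 + 3)*9 = 12*9 = 108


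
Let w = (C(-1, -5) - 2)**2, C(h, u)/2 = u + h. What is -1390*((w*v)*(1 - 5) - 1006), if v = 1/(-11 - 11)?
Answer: 14836860/11 ≈ 1.3488e+6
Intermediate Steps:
C(h, u) = 2*h + 2*u (C(h, u) = 2*(u + h) = 2*(h + u) = 2*h + 2*u)
w = 196 (w = ((2*(-1) + 2*(-5)) - 2)**2 = ((-2 - 10) - 2)**2 = (-12 - 2)**2 = (-14)**2 = 196)
v = -1/22 (v = 1/(-22) = -1/22 ≈ -0.045455)
-1390*((w*v)*(1 - 5) - 1006) = -1390*((196*(-1/22))*(1 - 5) - 1006) = -1390*(-98/11*(-4) - 1006) = -1390*(392/11 - 1006) = -1390*(-10674/11) = 14836860/11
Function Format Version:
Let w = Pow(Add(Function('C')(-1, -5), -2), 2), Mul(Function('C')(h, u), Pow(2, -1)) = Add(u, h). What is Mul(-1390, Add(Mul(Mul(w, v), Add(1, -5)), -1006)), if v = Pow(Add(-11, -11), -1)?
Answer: Rational(14836860, 11) ≈ 1.3488e+6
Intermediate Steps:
Function('C')(h, u) = Add(Mul(2, h), Mul(2, u)) (Function('C')(h, u) = Mul(2, Add(u, h)) = Mul(2, Add(h, u)) = Add(Mul(2, h), Mul(2, u)))
w = 196 (w = Pow(Add(Add(Mul(2, -1), Mul(2, -5)), -2), 2) = Pow(Add(Add(-2, -10), -2), 2) = Pow(Add(-12, -2), 2) = Pow(-14, 2) = 196)
v = Rational(-1, 22) (v = Pow(-22, -1) = Rational(-1, 22) ≈ -0.045455)
Mul(-1390, Add(Mul(Mul(w, v), Add(1, -5)), -1006)) = Mul(-1390, Add(Mul(Mul(196, Rational(-1, 22)), Add(1, -5)), -1006)) = Mul(-1390, Add(Mul(Rational(-98, 11), -4), -1006)) = Mul(-1390, Add(Rational(392, 11), -1006)) = Mul(-1390, Rational(-10674, 11)) = Rational(14836860, 11)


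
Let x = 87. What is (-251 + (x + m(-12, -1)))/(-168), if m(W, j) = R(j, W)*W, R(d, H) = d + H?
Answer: 1/21 ≈ 0.047619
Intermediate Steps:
R(d, H) = H + d
m(W, j) = W*(W + j) (m(W, j) = (W + j)*W = W*(W + j))
(-251 + (x + m(-12, -1)))/(-168) = (-251 + (87 - 12*(-12 - 1)))/(-168) = -(-251 + (87 - 12*(-13)))/168 = -(-251 + (87 + 156))/168 = -(-251 + 243)/168 = -1/168*(-8) = 1/21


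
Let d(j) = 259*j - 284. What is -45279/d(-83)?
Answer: 45279/21781 ≈ 2.0788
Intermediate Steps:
d(j) = -284 + 259*j
-45279/d(-83) = -45279/(-284 + 259*(-83)) = -45279/(-284 - 21497) = -45279/(-21781) = -45279*(-1/21781) = 45279/21781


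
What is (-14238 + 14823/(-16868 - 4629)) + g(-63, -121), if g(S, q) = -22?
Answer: -306562043/21497 ≈ -14261.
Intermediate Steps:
(-14238 + 14823/(-16868 - 4629)) + g(-63, -121) = (-14238 + 14823/(-16868 - 4629)) - 22 = (-14238 + 14823/(-21497)) - 22 = (-14238 + 14823*(-1/21497)) - 22 = (-14238 - 14823/21497) - 22 = -306089109/21497 - 22 = -306562043/21497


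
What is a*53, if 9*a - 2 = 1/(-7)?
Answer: 689/63 ≈ 10.937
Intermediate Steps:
a = 13/63 (a = 2/9 + (⅑)/(-7) = 2/9 + (⅑)*(-⅐) = 2/9 - 1/63 = 13/63 ≈ 0.20635)
a*53 = (13/63)*53 = 689/63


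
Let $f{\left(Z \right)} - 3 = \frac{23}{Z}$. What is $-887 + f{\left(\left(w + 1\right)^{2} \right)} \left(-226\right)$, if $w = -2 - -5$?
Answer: $- \frac{15119}{8} \approx -1889.9$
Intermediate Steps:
$w = 3$ ($w = -2 + 5 = 3$)
$f{\left(Z \right)} = 3 + \frac{23}{Z}$
$-887 + f{\left(\left(w + 1\right)^{2} \right)} \left(-226\right) = -887 + \left(3 + \frac{23}{\left(3 + 1\right)^{2}}\right) \left(-226\right) = -887 + \left(3 + \frac{23}{4^{2}}\right) \left(-226\right) = -887 + \left(3 + \frac{23}{16}\right) \left(-226\right) = -887 + \frac{71}{16} \left(-226\right) = -887 - \frac{8023}{8} = - \frac{15119}{8}$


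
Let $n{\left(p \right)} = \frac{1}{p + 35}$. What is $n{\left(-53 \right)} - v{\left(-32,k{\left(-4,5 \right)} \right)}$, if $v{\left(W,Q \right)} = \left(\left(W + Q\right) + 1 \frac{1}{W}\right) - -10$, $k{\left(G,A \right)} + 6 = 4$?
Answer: $\frac{6905}{288} \approx 23.976$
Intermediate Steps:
$k{\left(G,A \right)} = -2$ ($k{\left(G,A \right)} = -6 + 4 = -2$)
$v{\left(W,Q \right)} = 10 + Q + W + \frac{1}{W}$ ($v{\left(W,Q \right)} = \left(\left(Q + W\right) + \frac{1}{W}\right) + 10 = \left(Q + W + \frac{1}{W}\right) + 10 = 10 + Q + W + \frac{1}{W}$)
$n{\left(p \right)} = \frac{1}{35 + p}$
$n{\left(-53 \right)} - v{\left(-32,k{\left(-4,5 \right)} \right)} = \frac{1}{35 - 53} - \left(10 - 2 - 32 + \frac{1}{-32}\right) = \frac{1}{-18} - \left(10 - 2 - 32 - \frac{1}{32}\right) = - \frac{1}{18} - - \frac{769}{32} = - \frac{1}{18} + \frac{769}{32} = \frac{6905}{288}$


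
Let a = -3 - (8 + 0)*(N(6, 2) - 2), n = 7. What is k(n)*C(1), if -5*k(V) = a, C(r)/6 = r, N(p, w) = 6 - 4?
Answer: 18/5 ≈ 3.6000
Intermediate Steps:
N(p, w) = 2
C(r) = 6*r
a = -3 (a = -3 - (8 + 0)*(2 - 2) = -3 - 8*0 = -3 - 1*0 = -3 + 0 = -3)
k(V) = ⅗ (k(V) = -⅕*(-3) = ⅗)
k(n)*C(1) = 3*(6*1)/5 = (⅗)*6 = 18/5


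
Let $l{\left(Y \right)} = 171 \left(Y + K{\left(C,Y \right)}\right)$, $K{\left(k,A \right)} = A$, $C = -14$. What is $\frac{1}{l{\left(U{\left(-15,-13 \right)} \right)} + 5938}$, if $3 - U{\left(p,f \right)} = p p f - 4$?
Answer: $\frac{1}{1008682} \approx 9.9139 \cdot 10^{-7}$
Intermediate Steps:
$U{\left(p,f \right)} = 7 - f p^{2}$ ($U{\left(p,f \right)} = 3 - \left(p p f - 4\right) = 3 - \left(p^{2} f - 4\right) = 3 - \left(f p^{2} - 4\right) = 3 - \left(-4 + f p^{2}\right) = 7 - f p^{2}$)
$l{\left(Y \right)} = 342 Y$ ($l{\left(Y \right)} = 171 \left(Y + Y\right) = 171 \cdot 2 Y = 342 Y$)
$\frac{1}{l{\left(U{\left(-15,-13 \right)} \right)} + 5938} = \frac{1}{342 \left(7 - - 13 \left(-15\right)^{2}\right) + 5938} = \frac{1}{342 \left(7 - \left(-13\right) 225\right) + 5938} = \frac{1}{342 \left(7 + 2925\right) + 5938} = \frac{1}{342 \cdot 2932 + 5938} = \frac{1}{1002744 + 5938} = \frac{1}{1008682}$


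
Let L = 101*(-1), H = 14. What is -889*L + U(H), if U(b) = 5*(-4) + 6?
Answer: 89775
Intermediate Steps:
L = -101
U(b) = -14 (U(b) = -20 + 6 = -14)
-889*L + U(H) = -889*(-101) - 14 = 89789 - 14 = 89775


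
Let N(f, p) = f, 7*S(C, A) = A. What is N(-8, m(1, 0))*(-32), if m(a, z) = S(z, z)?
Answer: 256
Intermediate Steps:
S(C, A) = A/7
m(a, z) = z/7
N(-8, m(1, 0))*(-32) = -8*(-32) = 256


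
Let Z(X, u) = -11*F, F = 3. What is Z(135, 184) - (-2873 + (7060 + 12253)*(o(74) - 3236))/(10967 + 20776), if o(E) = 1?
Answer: 61432909/31743 ≈ 1935.3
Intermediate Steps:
Z(X, u) = -33 (Z(X, u) = -11*3 = -33)
Z(135, 184) - (-2873 + (7060 + 12253)*(o(74) - 3236))/(10967 + 20776) = -33 - (-2873 + (7060 + 12253)*(1 - 3236))/(10967 + 20776) = -33 - (-2873 + 19313*(-3235))/31743 = -33 - (-2873 - 62477555)/31743 = -33 - (-62480428)/31743 = -33 - 1*(-62480428/31743) = -33 + 62480428/31743 = 61432909/31743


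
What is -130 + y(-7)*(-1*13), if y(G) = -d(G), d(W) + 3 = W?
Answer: -260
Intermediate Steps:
d(W) = -3 + W
y(G) = 3 - G (y(G) = -(-3 + G) = 3 - G)
-130 + y(-7)*(-1*13) = -130 + (3 - 1*(-7))*(-1*13) = -130 + (3 + 7)*(-13) = -130 + 10*(-13) = -130 - 130 = -260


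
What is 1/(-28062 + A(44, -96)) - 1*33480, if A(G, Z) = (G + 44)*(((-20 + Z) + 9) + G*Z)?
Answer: -13699681201/409190 ≈ -33480.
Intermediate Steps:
A(G, Z) = (44 + G)*(-11 + Z + G*Z) (A(G, Z) = (44 + G)*((-11 + Z) + G*Z) = (44 + G)*(-11 + Z + G*Z))
1/(-28062 + A(44, -96)) - 1*33480 = 1/(-28062 + (-484 - 11*44 + 44*(-96) - 96*44² + 45*44*(-96))) - 1*33480 = 1/(-28062 + (-484 - 484 - 4224 - 96*1936 - 190080)) - 33480 = 1/(-28062 + (-484 - 484 - 4224 - 185856 - 190080)) - 33480 = 1/(-28062 - 381128) - 33480 = 1/(-409190) - 33480 = -1/409190 - 33480 = -13699681201/409190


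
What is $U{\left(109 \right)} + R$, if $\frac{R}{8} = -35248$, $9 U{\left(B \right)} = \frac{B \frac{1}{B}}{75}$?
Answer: $- \frac{190339199}{675} \approx -2.8198 \cdot 10^{5}$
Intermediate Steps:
$U{\left(B \right)} = \frac{1}{675}$ ($U{\left(B \right)} = \frac{\frac{B}{B} \frac{1}{75}}{9} = \frac{1 \cdot \frac{1}{75}}{9} = \frac{1}{9} \cdot \frac{1}{75} = \frac{1}{675}$)
$R = -281984$ ($R = 8 \left(-35248\right) = -281984$)
$U{\left(109 \right)} + R = \frac{1}{675} - 281984 = - \frac{190339199}{675}$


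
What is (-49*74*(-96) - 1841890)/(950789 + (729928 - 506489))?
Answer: -746897/587114 ≈ -1.2722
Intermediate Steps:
(-49*74*(-96) - 1841890)/(950789 + (729928 - 506489)) = (-3626*(-96) - 1841890)/(950789 + 223439) = (348096 - 1841890)/1174228 = -1493794*1/1174228 = -746897/587114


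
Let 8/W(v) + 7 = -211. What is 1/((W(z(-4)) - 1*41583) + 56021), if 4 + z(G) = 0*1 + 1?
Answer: 109/1573738 ≈ 6.9262e-5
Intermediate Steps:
z(G) = -3 (z(G) = -4 + (0*1 + 1) = -4 + (0 + 1) = -4 + 1 = -3)
W(v) = -4/109 (W(v) = 8/(-7 - 211) = 8/(-218) = 8*(-1/218) = -4/109)
1/((W(z(-4)) - 1*41583) + 56021) = 1/((-4/109 - 1*41583) + 56021) = 1/((-4/109 - 41583) + 56021) = 1/(-4532551/109 + 56021) = 1/(1573738/109) = 109/1573738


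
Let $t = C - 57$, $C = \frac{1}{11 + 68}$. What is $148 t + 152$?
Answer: $- \frac{654288}{79} \approx -8282.1$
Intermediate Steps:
$C = \frac{1}{79} \approx 0.012658$
$t = - \frac{4502}{79}$ ($t = \frac{1}{79} - 57 = - \frac{4502}{79} \approx -56.987$)
$148 t + 152 = 148 \left(- \frac{4502}{79}\right) + 152 = - \frac{666296}{79} + 152 = - \frac{654288}{79}$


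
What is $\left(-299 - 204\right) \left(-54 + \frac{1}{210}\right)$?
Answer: $\frac{5703517}{210} \approx 27160.0$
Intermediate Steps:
$\left(-299 - 204\right) \left(-54 + \frac{1}{210}\right) = - 503 \left(-54 + \frac{1}{210}\right) = \left(-503\right) \left(- \frac{11339}{210}\right) = \frac{5703517}{210}$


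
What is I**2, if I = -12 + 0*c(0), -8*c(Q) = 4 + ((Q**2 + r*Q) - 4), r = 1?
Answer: 144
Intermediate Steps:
c(Q) = -Q/8 - Q**2/8 (c(Q) = -(4 + ((Q**2 + 1*Q) - 4))/8 = -(4 + ((Q**2 + Q) - 4))/8 = -(4 + ((Q + Q**2) - 4))/8 = -(4 + (-4 + Q + Q**2))/8 = -(Q + Q**2)/8 = -Q/8 - Q**2/8)
I = -12 (I = -12 + 0*(-1/8*0*(1 + 0)) = -12 + 0*(-1/8*0*1) = -12 + 0*0 = -12 + 0 = -12)
I**2 = (-12)**2 = 144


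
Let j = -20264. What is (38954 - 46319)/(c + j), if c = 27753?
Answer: -7365/7489 ≈ -0.98344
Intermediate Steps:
(38954 - 46319)/(c + j) = (38954 - 46319)/(27753 - 20264) = -7365/7489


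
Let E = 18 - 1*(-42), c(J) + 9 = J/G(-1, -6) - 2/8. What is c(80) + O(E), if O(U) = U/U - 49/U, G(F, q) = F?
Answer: -1336/15 ≈ -89.067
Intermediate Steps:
c(J) = -37/4 - J (c(J) = -9 + (J/(-1) - 2/8) = -9 + (J*(-1) - 2*⅛) = -9 + (-J - ¼) = -9 + (-¼ - J) = -37/4 - J)
E = 60 (E = 18 + 42 = 60)
O(U) = 1 - 49/U
c(80) + O(E) = (-37/4 - 1*80) + (-49 + 60)/60 = (-37/4 - 80) + (1/60)*11 = -357/4 + 11/60 = -1336/15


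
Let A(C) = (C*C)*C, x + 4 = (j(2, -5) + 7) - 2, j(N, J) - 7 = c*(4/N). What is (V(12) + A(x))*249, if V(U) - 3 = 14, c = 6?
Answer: 1996233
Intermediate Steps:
V(U) = 17 (V(U) = 3 + 14 = 17)
j(N, J) = 7 + 24/N (j(N, J) = 7 + 6*(4/N) = 7 + 24/N)
x = 20 (x = -4 + (((7 + 24/2) + 7) - 2) = -4 + (((7 + 24*(½)) + 7) - 2) = -4 + (((7 + 12) + 7) - 2) = -4 + ((19 + 7) - 2) = -4 + (26 - 2) = -4 + 24 = 20)
A(C) = C³ (A(C) = C²*C = C³)
(V(12) + A(x))*249 = (17 + 20³)*249 = (17 + 8000)*249 = 8017*249 = 1996233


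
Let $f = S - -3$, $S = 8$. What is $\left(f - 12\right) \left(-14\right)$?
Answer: $14$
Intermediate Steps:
$f = 11$ ($f = 8 - -3 = 8 + 3 = 11$)
$\left(f - 12\right) \left(-14\right) = \left(11 - 12\right) \left(-14\right) = \left(-1\right) \left(-14\right) = 14$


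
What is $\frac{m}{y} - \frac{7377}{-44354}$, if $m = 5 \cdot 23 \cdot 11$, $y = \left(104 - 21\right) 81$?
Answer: $\frac{105703381}{298191942} \approx 0.35448$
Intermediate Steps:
$y = 6723$ ($y = 83 \cdot 81 = 6723$)
$m = 1265$ ($m = 115 \cdot 11 = 1265$)
$\frac{m}{y} - \frac{7377}{-44354} = \frac{1265}{6723} - \frac{7377}{-44354} = 1265 \cdot \frac{1}{6723} - - \frac{7377}{44354} = \frac{1265}{6723} + \frac{7377}{44354} = \frac{105703381}{298191942}$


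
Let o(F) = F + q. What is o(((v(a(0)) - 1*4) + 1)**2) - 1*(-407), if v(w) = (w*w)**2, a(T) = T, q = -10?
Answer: 406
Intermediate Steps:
v(w) = w**4 (v(w) = (w**2)**2 = w**4)
o(F) = -10 + F (o(F) = F - 10 = -10 + F)
o(((v(a(0)) - 1*4) + 1)**2) - 1*(-407) = (-10 + ((0**4 - 1*4) + 1)**2) - 1*(-407) = (-10 + ((0 - 4) + 1)**2) + 407 = (-10 + (-4 + 1)**2) + 407 = (-10 + (-3)**2) + 407 = (-10 + 9) + 407 = -1 + 407 = 406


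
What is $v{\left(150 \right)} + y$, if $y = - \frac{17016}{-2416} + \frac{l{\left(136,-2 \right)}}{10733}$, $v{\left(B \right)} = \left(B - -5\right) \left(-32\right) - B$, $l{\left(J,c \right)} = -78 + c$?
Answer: $- \frac{16540575329}{3241366} \approx -5103.0$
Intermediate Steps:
$v{\left(B \right)} = -160 - 33 B$ ($v{\left(B \right)} = \left(B + 5\right) \left(-32\right) - B = \left(5 + B\right) \left(-32\right) - B = \left(-160 - 32 B\right) - B = -160 - 33 B$)
$y = \frac{22804931}{3241366}$ ($y = - \frac{17016}{-2416} + \frac{-78 - 2}{10733} = \left(-17016\right) \left(- \frac{1}{2416}\right) - \frac{80}{10733} = \frac{2127}{302} - \frac{80}{10733} = \frac{22804931}{3241366} \approx 7.0356$)
$v{\left(150 \right)} + y = \left(-160 - 4950\right) + \frac{22804931}{3241366} = -5110 + \frac{22804931}{3241366} = - \frac{16540575329}{3241366}$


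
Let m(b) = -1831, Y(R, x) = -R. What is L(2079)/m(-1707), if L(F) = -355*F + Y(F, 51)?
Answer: 740124/1831 ≈ 404.22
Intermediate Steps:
L(F) = -356*F (L(F) = -355*F - F = -356*F)
L(2079)/m(-1707) = -356*2079/(-1831) = -740124*(-1/1831) = 740124/1831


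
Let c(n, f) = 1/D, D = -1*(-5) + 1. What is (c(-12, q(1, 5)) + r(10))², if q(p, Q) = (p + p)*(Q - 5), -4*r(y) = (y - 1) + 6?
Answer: 1849/144 ≈ 12.840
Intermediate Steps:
D = 6 (D = 5 + 1 = 6)
r(y) = -5/4 - y/4 (r(y) = -((y - 1) + 6)/4 = -((-1 + y) + 6)/4 = -(5 + y)/4 = -5/4 - y/4)
q(p, Q) = 2*p*(-5 + Q) (q(p, Q) = (2*p)*(-5 + Q) = 2*p*(-5 + Q))
c(n, f) = ⅙ (c(n, f) = 1/6 = ⅙)
(c(-12, q(1, 5)) + r(10))² = (⅙ + (-5/4 - ¼*10))² = (⅙ + (-5/4 - 5/2))² = (⅙ - 15/4)² = (-43/12)² = 1849/144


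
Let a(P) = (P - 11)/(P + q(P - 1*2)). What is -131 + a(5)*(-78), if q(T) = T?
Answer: -145/2 ≈ -72.500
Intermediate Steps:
a(P) = (-11 + P)/(-2 + 2*P) (a(P) = (P - 11)/(P + (P - 1*2)) = (-11 + P)/(P + (P - 2)) = (-11 + P)/(P + (-2 + P)) = (-11 + P)/(-2 + 2*P))
-131 + a(5)*(-78) = -131 + ((-11 + 5)/(2*(-1 + 5)))*(-78) = -131 + ((1/2)*(-6)/4)*(-78) = -131 + ((1/2)*(1/4)*(-6))*(-78) = -131 - 3/4*(-78) = -131 + 117/2 = -145/2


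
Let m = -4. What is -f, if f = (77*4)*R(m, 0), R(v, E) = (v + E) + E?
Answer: 1232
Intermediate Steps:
R(v, E) = v + 2*E (R(v, E) = (E + v) + E = v + 2*E)
f = -1232 (f = (77*4)*(-4 + 2*0) = 308*(-4 + 0) = 308*(-4) = -1232)
-f = -1*(-1232) = 1232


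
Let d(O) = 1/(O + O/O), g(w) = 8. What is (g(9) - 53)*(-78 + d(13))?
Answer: 49095/14 ≈ 3506.8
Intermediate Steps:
d(O) = 1/(1 + O) (d(O) = 1/(O + 1) = 1/(1 + O))
(g(9) - 53)*(-78 + d(13)) = (8 - 53)*(-78 + 1/(1 + 13)) = -45*(-78 + 1/14) = -45*(-1091/14) = 49095/14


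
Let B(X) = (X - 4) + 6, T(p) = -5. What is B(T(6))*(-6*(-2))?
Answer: -36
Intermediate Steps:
B(X) = 2 + X (B(X) = (-4 + X) + 6 = 2 + X)
B(T(6))*(-6*(-2)) = (2 - 5)*(-6*(-2)) = -3*12 = -36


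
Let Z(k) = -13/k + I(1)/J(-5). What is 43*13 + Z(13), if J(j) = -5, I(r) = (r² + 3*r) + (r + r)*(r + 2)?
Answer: 556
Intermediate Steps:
I(r) = r² + 3*r + 2*r*(2 + r) (I(r) = (r² + 3*r) + (2*r)*(2 + r) = (r² + 3*r) + 2*r*(2 + r) = r² + 3*r + 2*r*(2 + r))
Z(k) = -2 - 13/k (Z(k) = -13/k + (1*(7 + 3*1))/(-5) = -13/k + (1*(7 + 3))*(-⅕) = -13/k + (1*10)*(-⅕) = -13/k + 10*(-⅕) = -13/k - 2 = -2 - 13/k)
43*13 + Z(13) = 43*13 + (-2 - 13/13) = 559 + (-2 - 13*1/13) = 559 + (-2 - 1) = 559 - 3 = 556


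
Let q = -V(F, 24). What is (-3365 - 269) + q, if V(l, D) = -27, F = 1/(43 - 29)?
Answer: -3607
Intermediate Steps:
F = 1/14 ≈ 0.071429
q = 27 (q = -1*(-27) = 27)
(-3365 - 269) + q = (-3365 - 269) + 27 = -3634 + 27 = -3607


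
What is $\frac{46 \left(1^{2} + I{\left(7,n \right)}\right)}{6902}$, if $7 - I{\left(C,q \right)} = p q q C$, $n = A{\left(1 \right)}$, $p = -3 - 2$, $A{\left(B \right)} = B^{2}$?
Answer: $\frac{989}{3451} \approx 0.28658$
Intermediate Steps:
$p = -5$
$n = 1$ ($n = 1^{2} = 1$)
$I{\left(C,q \right)} = 7 + 5 C q^{2}$ ($I{\left(C,q \right)} = 7 - - 5 q q C = 7 - - 5 q C q = 7 - - 5 C q^{2} = 7 + 5 C q^{2}$)
$\frac{46 \left(1^{2} + I{\left(7,n \right)}\right)}{6902} = \frac{46 \left(1^{2} + \left(7 + 5 \cdot 7 \cdot 1^{2}\right)\right)}{6902} = 46 \left(1 + \left(7 + 5 \cdot 7 \cdot 1\right)\right) \frac{1}{6902} = 46 \left(1 + \left(7 + 35\right)\right) \frac{1}{6902} = 46 \left(1 + 42\right) \frac{1}{6902} = 46 \cdot 43 \cdot \frac{1}{6902} = 1978 \cdot \frac{1}{6902} = \frac{989}{3451}$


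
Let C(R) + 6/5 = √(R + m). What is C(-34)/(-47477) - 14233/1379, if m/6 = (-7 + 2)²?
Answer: -17150723/1661695 - 2*√29/47477 ≈ -10.321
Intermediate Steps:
m = 150 (m = 6*(-7 + 2)² = 6*(-5)² = 6*25 = 150)
C(R) = -6/5 + √(150 + R) (C(R) = -6/5 + √(R + 150) = -6/5 + √(150 + R))
C(-34)/(-47477) - 14233/1379 = (-6/5 + √(150 - 34))/(-47477) - 14233/1379 = (-6/5 + √116)*(-1/47477) - 14233*1/1379 = (-6/5 + 2*√29)*(-1/47477) - 14233/1379 = (6/237385 - 2*√29/47477) - 14233/1379 = -17150723/1661695 - 2*√29/47477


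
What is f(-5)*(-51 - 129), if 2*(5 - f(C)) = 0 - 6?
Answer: -1440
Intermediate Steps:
f(C) = 8 (f(C) = 5 - (0 - 6)/2 = 5 - ½*(-6) = 5 + 3 = 8)
f(-5)*(-51 - 129) = 8*(-51 - 129) = 8*(-180) = -1440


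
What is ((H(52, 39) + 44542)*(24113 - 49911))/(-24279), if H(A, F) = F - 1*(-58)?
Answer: 1151596922/24279 ≈ 47432.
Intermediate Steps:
H(A, F) = 58 + F (H(A, F) = F + 58 = 58 + F)
((H(52, 39) + 44542)*(24113 - 49911))/(-24279) = (((58 + 39) + 44542)*(24113 - 49911))/(-24279) = ((97 + 44542)*(-25798))*(-1/24279) = (44639*(-25798))*(-1/24279) = -1151596922*(-1/24279) = 1151596922/24279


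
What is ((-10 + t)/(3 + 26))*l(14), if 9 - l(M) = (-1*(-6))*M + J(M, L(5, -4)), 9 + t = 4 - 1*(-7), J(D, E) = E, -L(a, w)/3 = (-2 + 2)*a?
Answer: 600/29 ≈ 20.690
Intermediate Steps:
L(a, w) = 0 (L(a, w) = -3*(-2 + 2)*a = -0*a = -3*0 = 0)
t = 2 (t = -9 + (4 - 1*(-7)) = -9 + (4 + 7) = -9 + 11 = 2)
l(M) = 9 - 6*M (l(M) = 9 - ((-1*(-6))*M + 0) = 9 - (6*M + 0) = 9 - 6*M)
((-10 + t)/(3 + 26))*l(14) = ((-10 + 2)/(3 + 26))*(9 - 6*14) = (-8/29)*(9 - 84) = -8*1/29*(-75) = -8/29*(-75) = 600/29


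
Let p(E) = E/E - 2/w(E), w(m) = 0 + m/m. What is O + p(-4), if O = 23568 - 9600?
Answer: 13967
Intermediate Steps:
w(m) = 1 (w(m) = 0 + 1 = 1)
O = 13968
p(E) = -1 (p(E) = E/E - 2/1 = 1 - 2*1 = 1 - 2 = -1)
O + p(-4) = 13968 - 1 = 13967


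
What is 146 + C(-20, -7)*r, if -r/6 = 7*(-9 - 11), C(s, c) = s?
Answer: -16654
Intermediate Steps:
r = 840 (r = -42*(-9 - 11) = -42*(-20) = -6*(-140) = 840)
146 + C(-20, -7)*r = 146 - 20*840 = 146 - 16800 = -16654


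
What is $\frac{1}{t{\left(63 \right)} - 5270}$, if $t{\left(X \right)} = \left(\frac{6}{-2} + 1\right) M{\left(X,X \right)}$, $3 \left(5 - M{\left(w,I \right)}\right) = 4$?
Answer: $- \frac{3}{15832} \approx -0.00018949$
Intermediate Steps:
$M{\left(w,I \right)} = \frac{11}{3}$ ($M{\left(w,I \right)} = 5 - \frac{4}{3} = \frac{11}{3}$)
$t{\left(X \right)} = - \frac{22}{3}$ ($t{\left(X \right)} = \left(\frac{6}{-2} + 1\right) \frac{11}{3} = \left(6 \left(- \frac{1}{2}\right) + 1\right) \frac{11}{3} = \left(-3 + 1\right) \frac{11}{3} = \left(-2\right) \frac{11}{3} = - \frac{22}{3}$)
$\frac{1}{t{\left(63 \right)} - 5270} = \frac{1}{- \frac{22}{3} - 5270} = \frac{1}{- \frac{15832}{3}} = - \frac{3}{15832}$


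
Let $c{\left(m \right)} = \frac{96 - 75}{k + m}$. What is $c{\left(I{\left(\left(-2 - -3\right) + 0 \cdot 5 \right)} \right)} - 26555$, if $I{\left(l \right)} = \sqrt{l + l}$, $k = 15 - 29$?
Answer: $- \frac{2575982}{97} - \frac{21 \sqrt{2}}{194} \approx -26557.0$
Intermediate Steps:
$k = -14$
$I{\left(l \right)} = \sqrt{2} \sqrt{l}$ ($I{\left(l \right)} = \sqrt{2 l} = \sqrt{2} \sqrt{l}$)
$c{\left(m \right)} = \frac{21}{-14 + m}$ ($c{\left(m \right)} = \frac{96 - 75}{-14 + m} = \frac{21}{-14 + m}$)
$c{\left(I{\left(\left(-2 - -3\right) + 0 \cdot 5 \right)} \right)} - 26555 = \frac{21}{-14 + \sqrt{2} \sqrt{\left(-2 - -3\right) + 0 \cdot 5}} - 26555 = \frac{21}{-14 + \sqrt{2} \sqrt{\left(-2 + 3\right) + 0}} - 26555 = \frac{21}{-14 + \sqrt{2} \sqrt{1 + 0}} - 26555 = \frac{21}{-14 + \sqrt{2} \sqrt{1}} - 26555 = \frac{21}{-14 + \sqrt{2} \cdot 1} - 26555 = \frac{21}{-14 + \sqrt{2}} - 26555 = -26555 + \frac{21}{-14 + \sqrt{2}}$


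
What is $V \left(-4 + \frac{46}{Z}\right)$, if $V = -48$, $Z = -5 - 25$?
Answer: $\frac{1328}{5} \approx 265.6$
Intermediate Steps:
$Z = -30$
$V \left(-4 + \frac{46}{Z}\right) = - 48 \left(-4 + \frac{46}{-30}\right) = - 48 \left(-4 + 46 \left(- \frac{1}{30}\right)\right) = - 48 \left(-4 - \frac{23}{15}\right) = \left(-48\right) \left(- \frac{83}{15}\right) = \frac{1328}{5}$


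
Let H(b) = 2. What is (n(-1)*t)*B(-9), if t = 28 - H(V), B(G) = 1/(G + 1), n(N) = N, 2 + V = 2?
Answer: 13/4 ≈ 3.2500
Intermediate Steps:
V = 0 (V = -2 + 2 = 0)
B(G) = 1/(1 + G)
t = 26 (t = 28 - 1*2 = 28 - 2 = 26)
(n(-1)*t)*B(-9) = (-1*26)/(1 - 9) = -26/(-8) = -26*(-⅛) = 13/4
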